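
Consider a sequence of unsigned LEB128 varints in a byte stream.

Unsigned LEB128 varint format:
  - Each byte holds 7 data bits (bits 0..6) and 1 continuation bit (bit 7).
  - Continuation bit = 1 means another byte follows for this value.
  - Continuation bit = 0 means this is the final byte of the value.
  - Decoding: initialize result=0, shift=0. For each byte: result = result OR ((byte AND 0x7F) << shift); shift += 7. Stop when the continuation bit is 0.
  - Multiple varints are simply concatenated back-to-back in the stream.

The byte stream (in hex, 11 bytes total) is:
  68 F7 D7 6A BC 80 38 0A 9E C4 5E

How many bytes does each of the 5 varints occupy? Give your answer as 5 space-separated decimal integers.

Answer: 1 3 3 1 3

Derivation:
  byte[0]=0x68 cont=0 payload=0x68=104: acc |= 104<<0 -> acc=104 shift=7 [end]
Varint 1: bytes[0:1] = 68 -> value 104 (1 byte(s))
  byte[1]=0xF7 cont=1 payload=0x77=119: acc |= 119<<0 -> acc=119 shift=7
  byte[2]=0xD7 cont=1 payload=0x57=87: acc |= 87<<7 -> acc=11255 shift=14
  byte[3]=0x6A cont=0 payload=0x6A=106: acc |= 106<<14 -> acc=1747959 shift=21 [end]
Varint 2: bytes[1:4] = F7 D7 6A -> value 1747959 (3 byte(s))
  byte[4]=0xBC cont=1 payload=0x3C=60: acc |= 60<<0 -> acc=60 shift=7
  byte[5]=0x80 cont=1 payload=0x00=0: acc |= 0<<7 -> acc=60 shift=14
  byte[6]=0x38 cont=0 payload=0x38=56: acc |= 56<<14 -> acc=917564 shift=21 [end]
Varint 3: bytes[4:7] = BC 80 38 -> value 917564 (3 byte(s))
  byte[7]=0x0A cont=0 payload=0x0A=10: acc |= 10<<0 -> acc=10 shift=7 [end]
Varint 4: bytes[7:8] = 0A -> value 10 (1 byte(s))
  byte[8]=0x9E cont=1 payload=0x1E=30: acc |= 30<<0 -> acc=30 shift=7
  byte[9]=0xC4 cont=1 payload=0x44=68: acc |= 68<<7 -> acc=8734 shift=14
  byte[10]=0x5E cont=0 payload=0x5E=94: acc |= 94<<14 -> acc=1548830 shift=21 [end]
Varint 5: bytes[8:11] = 9E C4 5E -> value 1548830 (3 byte(s))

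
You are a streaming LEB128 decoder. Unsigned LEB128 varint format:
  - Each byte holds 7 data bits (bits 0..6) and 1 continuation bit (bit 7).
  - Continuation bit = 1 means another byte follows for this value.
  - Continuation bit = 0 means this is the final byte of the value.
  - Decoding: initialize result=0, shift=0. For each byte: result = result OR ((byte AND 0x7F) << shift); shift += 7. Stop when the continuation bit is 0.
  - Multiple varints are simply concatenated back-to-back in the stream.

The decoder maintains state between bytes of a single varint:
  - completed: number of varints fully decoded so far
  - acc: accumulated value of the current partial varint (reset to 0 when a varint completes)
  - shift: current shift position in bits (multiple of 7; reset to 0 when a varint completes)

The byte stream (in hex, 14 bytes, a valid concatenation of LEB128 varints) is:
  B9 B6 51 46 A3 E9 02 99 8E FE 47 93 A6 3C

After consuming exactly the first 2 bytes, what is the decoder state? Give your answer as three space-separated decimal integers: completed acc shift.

byte[0]=0xB9 cont=1 payload=0x39: acc |= 57<<0 -> completed=0 acc=57 shift=7
byte[1]=0xB6 cont=1 payload=0x36: acc |= 54<<7 -> completed=0 acc=6969 shift=14

Answer: 0 6969 14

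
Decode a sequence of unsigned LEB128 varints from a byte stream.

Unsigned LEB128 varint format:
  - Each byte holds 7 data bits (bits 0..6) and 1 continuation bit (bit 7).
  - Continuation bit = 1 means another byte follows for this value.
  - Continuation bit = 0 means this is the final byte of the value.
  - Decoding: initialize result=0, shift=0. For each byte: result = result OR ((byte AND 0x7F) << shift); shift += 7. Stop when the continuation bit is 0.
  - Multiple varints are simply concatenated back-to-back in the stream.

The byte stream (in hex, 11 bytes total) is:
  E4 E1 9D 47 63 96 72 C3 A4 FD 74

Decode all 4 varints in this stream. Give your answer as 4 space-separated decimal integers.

Answer: 149385444 99 14614 245322307

Derivation:
  byte[0]=0xE4 cont=1 payload=0x64=100: acc |= 100<<0 -> acc=100 shift=7
  byte[1]=0xE1 cont=1 payload=0x61=97: acc |= 97<<7 -> acc=12516 shift=14
  byte[2]=0x9D cont=1 payload=0x1D=29: acc |= 29<<14 -> acc=487652 shift=21
  byte[3]=0x47 cont=0 payload=0x47=71: acc |= 71<<21 -> acc=149385444 shift=28 [end]
Varint 1: bytes[0:4] = E4 E1 9D 47 -> value 149385444 (4 byte(s))
  byte[4]=0x63 cont=0 payload=0x63=99: acc |= 99<<0 -> acc=99 shift=7 [end]
Varint 2: bytes[4:5] = 63 -> value 99 (1 byte(s))
  byte[5]=0x96 cont=1 payload=0x16=22: acc |= 22<<0 -> acc=22 shift=7
  byte[6]=0x72 cont=0 payload=0x72=114: acc |= 114<<7 -> acc=14614 shift=14 [end]
Varint 3: bytes[5:7] = 96 72 -> value 14614 (2 byte(s))
  byte[7]=0xC3 cont=1 payload=0x43=67: acc |= 67<<0 -> acc=67 shift=7
  byte[8]=0xA4 cont=1 payload=0x24=36: acc |= 36<<7 -> acc=4675 shift=14
  byte[9]=0xFD cont=1 payload=0x7D=125: acc |= 125<<14 -> acc=2052675 shift=21
  byte[10]=0x74 cont=0 payload=0x74=116: acc |= 116<<21 -> acc=245322307 shift=28 [end]
Varint 4: bytes[7:11] = C3 A4 FD 74 -> value 245322307 (4 byte(s))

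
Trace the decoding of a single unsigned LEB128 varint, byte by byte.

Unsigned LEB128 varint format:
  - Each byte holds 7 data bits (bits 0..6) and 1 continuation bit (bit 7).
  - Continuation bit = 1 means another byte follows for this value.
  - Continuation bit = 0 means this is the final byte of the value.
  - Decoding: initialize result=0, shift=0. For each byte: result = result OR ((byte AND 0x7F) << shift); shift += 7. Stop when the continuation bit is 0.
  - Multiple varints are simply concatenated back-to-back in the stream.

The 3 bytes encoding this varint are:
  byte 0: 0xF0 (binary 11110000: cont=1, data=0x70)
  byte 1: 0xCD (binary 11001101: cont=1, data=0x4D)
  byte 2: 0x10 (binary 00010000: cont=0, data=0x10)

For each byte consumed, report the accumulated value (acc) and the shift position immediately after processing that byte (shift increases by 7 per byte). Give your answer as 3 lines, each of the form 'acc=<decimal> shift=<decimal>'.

byte 0=0xF0: payload=0x70=112, contrib = 112<<0 = 112; acc -> 112, shift -> 7
byte 1=0xCD: payload=0x4D=77, contrib = 77<<7 = 9856; acc -> 9968, shift -> 14
byte 2=0x10: payload=0x10=16, contrib = 16<<14 = 262144; acc -> 272112, shift -> 21

Answer: acc=112 shift=7
acc=9968 shift=14
acc=272112 shift=21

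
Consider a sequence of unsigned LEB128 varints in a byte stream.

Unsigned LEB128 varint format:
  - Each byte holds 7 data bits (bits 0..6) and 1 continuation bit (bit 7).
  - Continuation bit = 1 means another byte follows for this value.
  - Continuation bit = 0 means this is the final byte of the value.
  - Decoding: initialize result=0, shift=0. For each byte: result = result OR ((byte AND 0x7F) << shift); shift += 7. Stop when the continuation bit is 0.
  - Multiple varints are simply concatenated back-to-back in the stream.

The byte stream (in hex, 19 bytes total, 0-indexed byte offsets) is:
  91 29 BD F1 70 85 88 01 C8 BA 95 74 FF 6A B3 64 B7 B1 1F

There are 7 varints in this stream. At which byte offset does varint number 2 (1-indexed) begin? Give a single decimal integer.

  byte[0]=0x91 cont=1 payload=0x11=17: acc |= 17<<0 -> acc=17 shift=7
  byte[1]=0x29 cont=0 payload=0x29=41: acc |= 41<<7 -> acc=5265 shift=14 [end]
Varint 1: bytes[0:2] = 91 29 -> value 5265 (2 byte(s))
  byte[2]=0xBD cont=1 payload=0x3D=61: acc |= 61<<0 -> acc=61 shift=7
  byte[3]=0xF1 cont=1 payload=0x71=113: acc |= 113<<7 -> acc=14525 shift=14
  byte[4]=0x70 cont=0 payload=0x70=112: acc |= 112<<14 -> acc=1849533 shift=21 [end]
Varint 2: bytes[2:5] = BD F1 70 -> value 1849533 (3 byte(s))
  byte[5]=0x85 cont=1 payload=0x05=5: acc |= 5<<0 -> acc=5 shift=7
  byte[6]=0x88 cont=1 payload=0x08=8: acc |= 8<<7 -> acc=1029 shift=14
  byte[7]=0x01 cont=0 payload=0x01=1: acc |= 1<<14 -> acc=17413 shift=21 [end]
Varint 3: bytes[5:8] = 85 88 01 -> value 17413 (3 byte(s))
  byte[8]=0xC8 cont=1 payload=0x48=72: acc |= 72<<0 -> acc=72 shift=7
  byte[9]=0xBA cont=1 payload=0x3A=58: acc |= 58<<7 -> acc=7496 shift=14
  byte[10]=0x95 cont=1 payload=0x15=21: acc |= 21<<14 -> acc=351560 shift=21
  byte[11]=0x74 cont=0 payload=0x74=116: acc |= 116<<21 -> acc=243621192 shift=28 [end]
Varint 4: bytes[8:12] = C8 BA 95 74 -> value 243621192 (4 byte(s))
  byte[12]=0xFF cont=1 payload=0x7F=127: acc |= 127<<0 -> acc=127 shift=7
  byte[13]=0x6A cont=0 payload=0x6A=106: acc |= 106<<7 -> acc=13695 shift=14 [end]
Varint 5: bytes[12:14] = FF 6A -> value 13695 (2 byte(s))
  byte[14]=0xB3 cont=1 payload=0x33=51: acc |= 51<<0 -> acc=51 shift=7
  byte[15]=0x64 cont=0 payload=0x64=100: acc |= 100<<7 -> acc=12851 shift=14 [end]
Varint 6: bytes[14:16] = B3 64 -> value 12851 (2 byte(s))
  byte[16]=0xB7 cont=1 payload=0x37=55: acc |= 55<<0 -> acc=55 shift=7
  byte[17]=0xB1 cont=1 payload=0x31=49: acc |= 49<<7 -> acc=6327 shift=14
  byte[18]=0x1F cont=0 payload=0x1F=31: acc |= 31<<14 -> acc=514231 shift=21 [end]
Varint 7: bytes[16:19] = B7 B1 1F -> value 514231 (3 byte(s))

Answer: 2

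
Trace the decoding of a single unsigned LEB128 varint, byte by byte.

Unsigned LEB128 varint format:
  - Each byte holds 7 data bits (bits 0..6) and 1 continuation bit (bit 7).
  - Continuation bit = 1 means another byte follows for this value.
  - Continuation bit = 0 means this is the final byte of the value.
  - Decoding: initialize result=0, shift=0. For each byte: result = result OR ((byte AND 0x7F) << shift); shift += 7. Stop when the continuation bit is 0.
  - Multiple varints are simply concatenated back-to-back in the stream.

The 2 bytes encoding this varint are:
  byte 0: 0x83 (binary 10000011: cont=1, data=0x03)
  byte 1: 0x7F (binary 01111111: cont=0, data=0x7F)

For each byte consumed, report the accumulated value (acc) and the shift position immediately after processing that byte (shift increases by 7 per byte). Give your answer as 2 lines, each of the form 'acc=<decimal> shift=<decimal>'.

Answer: acc=3 shift=7
acc=16259 shift=14

Derivation:
byte 0=0x83: payload=0x03=3, contrib = 3<<0 = 3; acc -> 3, shift -> 7
byte 1=0x7F: payload=0x7F=127, contrib = 127<<7 = 16256; acc -> 16259, shift -> 14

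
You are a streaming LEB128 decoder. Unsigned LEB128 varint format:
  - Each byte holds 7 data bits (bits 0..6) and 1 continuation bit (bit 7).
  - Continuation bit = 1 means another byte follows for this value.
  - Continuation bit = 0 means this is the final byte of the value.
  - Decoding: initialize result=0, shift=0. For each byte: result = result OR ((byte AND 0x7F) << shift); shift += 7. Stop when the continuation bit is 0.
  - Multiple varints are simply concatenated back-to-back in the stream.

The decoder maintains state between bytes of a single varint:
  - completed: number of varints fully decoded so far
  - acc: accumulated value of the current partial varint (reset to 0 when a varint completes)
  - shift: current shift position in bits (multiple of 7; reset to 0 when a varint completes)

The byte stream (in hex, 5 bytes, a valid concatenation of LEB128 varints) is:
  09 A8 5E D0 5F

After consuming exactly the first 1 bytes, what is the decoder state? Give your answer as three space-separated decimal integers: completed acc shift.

Answer: 1 0 0

Derivation:
byte[0]=0x09 cont=0 payload=0x09: varint #1 complete (value=9); reset -> completed=1 acc=0 shift=0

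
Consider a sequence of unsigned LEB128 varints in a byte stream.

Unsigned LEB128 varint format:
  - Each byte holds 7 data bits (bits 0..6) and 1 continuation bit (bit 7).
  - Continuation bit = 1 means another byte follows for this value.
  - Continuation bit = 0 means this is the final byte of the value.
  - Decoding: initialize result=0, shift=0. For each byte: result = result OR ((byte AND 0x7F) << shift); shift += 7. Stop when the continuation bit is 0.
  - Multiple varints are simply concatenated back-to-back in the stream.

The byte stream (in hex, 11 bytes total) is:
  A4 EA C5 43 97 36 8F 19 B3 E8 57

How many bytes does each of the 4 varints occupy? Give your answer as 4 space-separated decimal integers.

  byte[0]=0xA4 cont=1 payload=0x24=36: acc |= 36<<0 -> acc=36 shift=7
  byte[1]=0xEA cont=1 payload=0x6A=106: acc |= 106<<7 -> acc=13604 shift=14
  byte[2]=0xC5 cont=1 payload=0x45=69: acc |= 69<<14 -> acc=1144100 shift=21
  byte[3]=0x43 cont=0 payload=0x43=67: acc |= 67<<21 -> acc=141653284 shift=28 [end]
Varint 1: bytes[0:4] = A4 EA C5 43 -> value 141653284 (4 byte(s))
  byte[4]=0x97 cont=1 payload=0x17=23: acc |= 23<<0 -> acc=23 shift=7
  byte[5]=0x36 cont=0 payload=0x36=54: acc |= 54<<7 -> acc=6935 shift=14 [end]
Varint 2: bytes[4:6] = 97 36 -> value 6935 (2 byte(s))
  byte[6]=0x8F cont=1 payload=0x0F=15: acc |= 15<<0 -> acc=15 shift=7
  byte[7]=0x19 cont=0 payload=0x19=25: acc |= 25<<7 -> acc=3215 shift=14 [end]
Varint 3: bytes[6:8] = 8F 19 -> value 3215 (2 byte(s))
  byte[8]=0xB3 cont=1 payload=0x33=51: acc |= 51<<0 -> acc=51 shift=7
  byte[9]=0xE8 cont=1 payload=0x68=104: acc |= 104<<7 -> acc=13363 shift=14
  byte[10]=0x57 cont=0 payload=0x57=87: acc |= 87<<14 -> acc=1438771 shift=21 [end]
Varint 4: bytes[8:11] = B3 E8 57 -> value 1438771 (3 byte(s))

Answer: 4 2 2 3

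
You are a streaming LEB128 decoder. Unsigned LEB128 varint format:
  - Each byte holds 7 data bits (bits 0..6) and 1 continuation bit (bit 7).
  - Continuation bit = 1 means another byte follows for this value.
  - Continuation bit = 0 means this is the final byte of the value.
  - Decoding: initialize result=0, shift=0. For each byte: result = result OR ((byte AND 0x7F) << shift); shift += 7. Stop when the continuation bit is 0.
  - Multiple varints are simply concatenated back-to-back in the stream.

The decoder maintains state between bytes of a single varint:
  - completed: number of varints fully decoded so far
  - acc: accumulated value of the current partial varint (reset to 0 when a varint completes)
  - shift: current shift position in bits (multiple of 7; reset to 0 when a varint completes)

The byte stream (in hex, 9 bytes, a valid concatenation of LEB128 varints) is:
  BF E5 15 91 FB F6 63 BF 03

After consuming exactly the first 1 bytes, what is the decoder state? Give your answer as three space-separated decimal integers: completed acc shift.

byte[0]=0xBF cont=1 payload=0x3F: acc |= 63<<0 -> completed=0 acc=63 shift=7

Answer: 0 63 7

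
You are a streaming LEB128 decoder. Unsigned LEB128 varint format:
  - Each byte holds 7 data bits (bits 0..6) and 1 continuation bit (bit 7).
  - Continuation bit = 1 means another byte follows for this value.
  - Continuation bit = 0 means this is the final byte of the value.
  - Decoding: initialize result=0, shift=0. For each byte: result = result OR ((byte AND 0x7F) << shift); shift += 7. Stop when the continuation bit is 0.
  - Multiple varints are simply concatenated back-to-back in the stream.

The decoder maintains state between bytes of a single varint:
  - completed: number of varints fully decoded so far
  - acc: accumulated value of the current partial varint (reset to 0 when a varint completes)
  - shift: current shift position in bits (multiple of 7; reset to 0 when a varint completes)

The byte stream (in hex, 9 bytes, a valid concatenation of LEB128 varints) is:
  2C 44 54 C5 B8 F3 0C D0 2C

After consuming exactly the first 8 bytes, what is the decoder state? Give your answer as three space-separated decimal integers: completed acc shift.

byte[0]=0x2C cont=0 payload=0x2C: varint #1 complete (value=44); reset -> completed=1 acc=0 shift=0
byte[1]=0x44 cont=0 payload=0x44: varint #2 complete (value=68); reset -> completed=2 acc=0 shift=0
byte[2]=0x54 cont=0 payload=0x54: varint #3 complete (value=84); reset -> completed=3 acc=0 shift=0
byte[3]=0xC5 cont=1 payload=0x45: acc |= 69<<0 -> completed=3 acc=69 shift=7
byte[4]=0xB8 cont=1 payload=0x38: acc |= 56<<7 -> completed=3 acc=7237 shift=14
byte[5]=0xF3 cont=1 payload=0x73: acc |= 115<<14 -> completed=3 acc=1891397 shift=21
byte[6]=0x0C cont=0 payload=0x0C: varint #4 complete (value=27057221); reset -> completed=4 acc=0 shift=0
byte[7]=0xD0 cont=1 payload=0x50: acc |= 80<<0 -> completed=4 acc=80 shift=7

Answer: 4 80 7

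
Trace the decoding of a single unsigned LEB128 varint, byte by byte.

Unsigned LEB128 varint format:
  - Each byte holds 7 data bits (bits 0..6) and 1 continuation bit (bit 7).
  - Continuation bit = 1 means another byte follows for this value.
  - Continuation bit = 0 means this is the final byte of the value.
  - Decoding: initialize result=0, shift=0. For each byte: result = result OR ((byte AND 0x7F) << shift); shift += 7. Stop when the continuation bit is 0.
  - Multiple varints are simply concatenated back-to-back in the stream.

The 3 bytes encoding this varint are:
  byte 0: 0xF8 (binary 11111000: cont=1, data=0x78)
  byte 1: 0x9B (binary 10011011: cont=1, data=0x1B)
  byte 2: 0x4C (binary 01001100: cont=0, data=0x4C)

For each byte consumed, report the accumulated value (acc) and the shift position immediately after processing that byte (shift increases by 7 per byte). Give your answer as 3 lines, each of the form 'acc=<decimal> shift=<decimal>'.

byte 0=0xF8: payload=0x78=120, contrib = 120<<0 = 120; acc -> 120, shift -> 7
byte 1=0x9B: payload=0x1B=27, contrib = 27<<7 = 3456; acc -> 3576, shift -> 14
byte 2=0x4C: payload=0x4C=76, contrib = 76<<14 = 1245184; acc -> 1248760, shift -> 21

Answer: acc=120 shift=7
acc=3576 shift=14
acc=1248760 shift=21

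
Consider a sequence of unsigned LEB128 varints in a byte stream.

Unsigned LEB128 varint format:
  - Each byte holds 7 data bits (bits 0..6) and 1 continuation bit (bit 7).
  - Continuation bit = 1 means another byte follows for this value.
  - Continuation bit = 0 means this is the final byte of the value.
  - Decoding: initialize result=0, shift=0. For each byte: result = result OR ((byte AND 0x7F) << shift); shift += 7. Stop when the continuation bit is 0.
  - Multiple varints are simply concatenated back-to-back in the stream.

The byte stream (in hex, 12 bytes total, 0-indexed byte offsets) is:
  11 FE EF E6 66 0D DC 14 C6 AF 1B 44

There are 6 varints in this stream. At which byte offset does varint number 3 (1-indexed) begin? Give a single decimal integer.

  byte[0]=0x11 cont=0 payload=0x11=17: acc |= 17<<0 -> acc=17 shift=7 [end]
Varint 1: bytes[0:1] = 11 -> value 17 (1 byte(s))
  byte[1]=0xFE cont=1 payload=0x7E=126: acc |= 126<<0 -> acc=126 shift=7
  byte[2]=0xEF cont=1 payload=0x6F=111: acc |= 111<<7 -> acc=14334 shift=14
  byte[3]=0xE6 cont=1 payload=0x66=102: acc |= 102<<14 -> acc=1685502 shift=21
  byte[4]=0x66 cont=0 payload=0x66=102: acc |= 102<<21 -> acc=215595006 shift=28 [end]
Varint 2: bytes[1:5] = FE EF E6 66 -> value 215595006 (4 byte(s))
  byte[5]=0x0D cont=0 payload=0x0D=13: acc |= 13<<0 -> acc=13 shift=7 [end]
Varint 3: bytes[5:6] = 0D -> value 13 (1 byte(s))
  byte[6]=0xDC cont=1 payload=0x5C=92: acc |= 92<<0 -> acc=92 shift=7
  byte[7]=0x14 cont=0 payload=0x14=20: acc |= 20<<7 -> acc=2652 shift=14 [end]
Varint 4: bytes[6:8] = DC 14 -> value 2652 (2 byte(s))
  byte[8]=0xC6 cont=1 payload=0x46=70: acc |= 70<<0 -> acc=70 shift=7
  byte[9]=0xAF cont=1 payload=0x2F=47: acc |= 47<<7 -> acc=6086 shift=14
  byte[10]=0x1B cont=0 payload=0x1B=27: acc |= 27<<14 -> acc=448454 shift=21 [end]
Varint 5: bytes[8:11] = C6 AF 1B -> value 448454 (3 byte(s))
  byte[11]=0x44 cont=0 payload=0x44=68: acc |= 68<<0 -> acc=68 shift=7 [end]
Varint 6: bytes[11:12] = 44 -> value 68 (1 byte(s))

Answer: 5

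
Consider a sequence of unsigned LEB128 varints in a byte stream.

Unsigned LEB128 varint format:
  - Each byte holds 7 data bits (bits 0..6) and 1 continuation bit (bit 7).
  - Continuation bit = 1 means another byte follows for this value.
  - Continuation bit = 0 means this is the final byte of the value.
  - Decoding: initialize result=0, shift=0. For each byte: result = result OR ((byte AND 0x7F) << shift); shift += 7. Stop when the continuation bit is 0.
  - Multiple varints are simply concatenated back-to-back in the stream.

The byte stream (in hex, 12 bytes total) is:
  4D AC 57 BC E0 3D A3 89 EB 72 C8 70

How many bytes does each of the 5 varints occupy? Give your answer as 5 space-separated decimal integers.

Answer: 1 2 3 4 2

Derivation:
  byte[0]=0x4D cont=0 payload=0x4D=77: acc |= 77<<0 -> acc=77 shift=7 [end]
Varint 1: bytes[0:1] = 4D -> value 77 (1 byte(s))
  byte[1]=0xAC cont=1 payload=0x2C=44: acc |= 44<<0 -> acc=44 shift=7
  byte[2]=0x57 cont=0 payload=0x57=87: acc |= 87<<7 -> acc=11180 shift=14 [end]
Varint 2: bytes[1:3] = AC 57 -> value 11180 (2 byte(s))
  byte[3]=0xBC cont=1 payload=0x3C=60: acc |= 60<<0 -> acc=60 shift=7
  byte[4]=0xE0 cont=1 payload=0x60=96: acc |= 96<<7 -> acc=12348 shift=14
  byte[5]=0x3D cont=0 payload=0x3D=61: acc |= 61<<14 -> acc=1011772 shift=21 [end]
Varint 3: bytes[3:6] = BC E0 3D -> value 1011772 (3 byte(s))
  byte[6]=0xA3 cont=1 payload=0x23=35: acc |= 35<<0 -> acc=35 shift=7
  byte[7]=0x89 cont=1 payload=0x09=9: acc |= 9<<7 -> acc=1187 shift=14
  byte[8]=0xEB cont=1 payload=0x6B=107: acc |= 107<<14 -> acc=1754275 shift=21
  byte[9]=0x72 cont=0 payload=0x72=114: acc |= 114<<21 -> acc=240829603 shift=28 [end]
Varint 4: bytes[6:10] = A3 89 EB 72 -> value 240829603 (4 byte(s))
  byte[10]=0xC8 cont=1 payload=0x48=72: acc |= 72<<0 -> acc=72 shift=7
  byte[11]=0x70 cont=0 payload=0x70=112: acc |= 112<<7 -> acc=14408 shift=14 [end]
Varint 5: bytes[10:12] = C8 70 -> value 14408 (2 byte(s))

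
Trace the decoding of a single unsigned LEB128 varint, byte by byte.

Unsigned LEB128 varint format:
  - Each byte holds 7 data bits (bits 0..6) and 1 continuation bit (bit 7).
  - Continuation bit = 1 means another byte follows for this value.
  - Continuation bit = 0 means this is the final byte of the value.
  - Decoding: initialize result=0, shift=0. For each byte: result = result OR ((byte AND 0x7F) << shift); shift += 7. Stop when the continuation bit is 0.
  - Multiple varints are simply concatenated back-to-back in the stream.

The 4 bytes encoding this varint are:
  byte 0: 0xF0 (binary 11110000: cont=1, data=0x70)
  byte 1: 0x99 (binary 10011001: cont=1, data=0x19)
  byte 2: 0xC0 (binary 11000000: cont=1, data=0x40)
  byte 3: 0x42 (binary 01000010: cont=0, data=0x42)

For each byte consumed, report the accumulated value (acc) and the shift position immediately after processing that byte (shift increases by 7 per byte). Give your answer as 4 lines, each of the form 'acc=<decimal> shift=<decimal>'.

byte 0=0xF0: payload=0x70=112, contrib = 112<<0 = 112; acc -> 112, shift -> 7
byte 1=0x99: payload=0x19=25, contrib = 25<<7 = 3200; acc -> 3312, shift -> 14
byte 2=0xC0: payload=0x40=64, contrib = 64<<14 = 1048576; acc -> 1051888, shift -> 21
byte 3=0x42: payload=0x42=66, contrib = 66<<21 = 138412032; acc -> 139463920, shift -> 28

Answer: acc=112 shift=7
acc=3312 shift=14
acc=1051888 shift=21
acc=139463920 shift=28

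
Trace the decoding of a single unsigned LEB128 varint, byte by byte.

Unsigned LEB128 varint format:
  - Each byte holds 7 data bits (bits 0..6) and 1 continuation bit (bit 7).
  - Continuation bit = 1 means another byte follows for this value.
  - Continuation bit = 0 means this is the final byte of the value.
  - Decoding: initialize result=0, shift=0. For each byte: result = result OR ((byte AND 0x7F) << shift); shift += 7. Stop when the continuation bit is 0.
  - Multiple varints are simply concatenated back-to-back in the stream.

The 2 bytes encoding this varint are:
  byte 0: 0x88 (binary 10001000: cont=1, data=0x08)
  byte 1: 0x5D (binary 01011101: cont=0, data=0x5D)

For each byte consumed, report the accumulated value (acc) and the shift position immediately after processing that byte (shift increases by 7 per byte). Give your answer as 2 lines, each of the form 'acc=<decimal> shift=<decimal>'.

Answer: acc=8 shift=7
acc=11912 shift=14

Derivation:
byte 0=0x88: payload=0x08=8, contrib = 8<<0 = 8; acc -> 8, shift -> 7
byte 1=0x5D: payload=0x5D=93, contrib = 93<<7 = 11904; acc -> 11912, shift -> 14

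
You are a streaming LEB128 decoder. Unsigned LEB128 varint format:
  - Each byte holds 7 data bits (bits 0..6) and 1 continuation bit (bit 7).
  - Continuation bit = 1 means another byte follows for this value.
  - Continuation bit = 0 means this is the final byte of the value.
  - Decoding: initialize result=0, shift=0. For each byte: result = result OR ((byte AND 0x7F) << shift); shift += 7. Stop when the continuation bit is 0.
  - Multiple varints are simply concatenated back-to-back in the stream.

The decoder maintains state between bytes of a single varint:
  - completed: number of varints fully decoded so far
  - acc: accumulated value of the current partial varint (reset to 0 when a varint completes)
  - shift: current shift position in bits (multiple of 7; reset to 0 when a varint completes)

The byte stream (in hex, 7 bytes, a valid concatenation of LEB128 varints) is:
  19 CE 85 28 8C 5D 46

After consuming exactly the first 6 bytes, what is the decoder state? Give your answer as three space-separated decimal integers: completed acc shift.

byte[0]=0x19 cont=0 payload=0x19: varint #1 complete (value=25); reset -> completed=1 acc=0 shift=0
byte[1]=0xCE cont=1 payload=0x4E: acc |= 78<<0 -> completed=1 acc=78 shift=7
byte[2]=0x85 cont=1 payload=0x05: acc |= 5<<7 -> completed=1 acc=718 shift=14
byte[3]=0x28 cont=0 payload=0x28: varint #2 complete (value=656078); reset -> completed=2 acc=0 shift=0
byte[4]=0x8C cont=1 payload=0x0C: acc |= 12<<0 -> completed=2 acc=12 shift=7
byte[5]=0x5D cont=0 payload=0x5D: varint #3 complete (value=11916); reset -> completed=3 acc=0 shift=0

Answer: 3 0 0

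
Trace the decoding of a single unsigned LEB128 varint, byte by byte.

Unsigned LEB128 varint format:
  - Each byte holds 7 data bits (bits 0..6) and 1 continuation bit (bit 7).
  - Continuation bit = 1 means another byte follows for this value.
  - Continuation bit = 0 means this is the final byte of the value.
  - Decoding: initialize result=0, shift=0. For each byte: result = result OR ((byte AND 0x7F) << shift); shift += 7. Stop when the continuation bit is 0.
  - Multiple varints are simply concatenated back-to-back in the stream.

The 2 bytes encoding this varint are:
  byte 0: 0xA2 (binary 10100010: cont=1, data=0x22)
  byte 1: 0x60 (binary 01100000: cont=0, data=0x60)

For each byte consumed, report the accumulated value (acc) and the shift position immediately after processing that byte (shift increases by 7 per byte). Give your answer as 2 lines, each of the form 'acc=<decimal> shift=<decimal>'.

Answer: acc=34 shift=7
acc=12322 shift=14

Derivation:
byte 0=0xA2: payload=0x22=34, contrib = 34<<0 = 34; acc -> 34, shift -> 7
byte 1=0x60: payload=0x60=96, contrib = 96<<7 = 12288; acc -> 12322, shift -> 14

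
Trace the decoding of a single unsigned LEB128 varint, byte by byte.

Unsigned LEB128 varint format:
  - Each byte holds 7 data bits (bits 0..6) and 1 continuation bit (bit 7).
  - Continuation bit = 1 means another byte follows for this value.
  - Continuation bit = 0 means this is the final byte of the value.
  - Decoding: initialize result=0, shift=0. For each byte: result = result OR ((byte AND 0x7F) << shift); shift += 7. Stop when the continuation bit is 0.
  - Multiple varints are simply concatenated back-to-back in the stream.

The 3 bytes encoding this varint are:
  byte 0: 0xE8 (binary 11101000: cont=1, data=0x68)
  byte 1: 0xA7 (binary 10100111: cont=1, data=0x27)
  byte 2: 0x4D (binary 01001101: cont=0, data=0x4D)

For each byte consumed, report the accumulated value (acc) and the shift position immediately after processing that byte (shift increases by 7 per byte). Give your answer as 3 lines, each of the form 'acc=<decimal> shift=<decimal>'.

byte 0=0xE8: payload=0x68=104, contrib = 104<<0 = 104; acc -> 104, shift -> 7
byte 1=0xA7: payload=0x27=39, contrib = 39<<7 = 4992; acc -> 5096, shift -> 14
byte 2=0x4D: payload=0x4D=77, contrib = 77<<14 = 1261568; acc -> 1266664, shift -> 21

Answer: acc=104 shift=7
acc=5096 shift=14
acc=1266664 shift=21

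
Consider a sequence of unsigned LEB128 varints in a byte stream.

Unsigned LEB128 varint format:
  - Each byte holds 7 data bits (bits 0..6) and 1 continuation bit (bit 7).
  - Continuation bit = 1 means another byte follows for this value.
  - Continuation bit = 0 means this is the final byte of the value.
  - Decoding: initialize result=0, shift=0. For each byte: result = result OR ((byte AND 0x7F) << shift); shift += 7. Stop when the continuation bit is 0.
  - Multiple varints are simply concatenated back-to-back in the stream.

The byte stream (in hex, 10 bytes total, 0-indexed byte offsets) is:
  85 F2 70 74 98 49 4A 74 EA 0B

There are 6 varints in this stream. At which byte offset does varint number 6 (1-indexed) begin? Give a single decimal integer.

  byte[0]=0x85 cont=1 payload=0x05=5: acc |= 5<<0 -> acc=5 shift=7
  byte[1]=0xF2 cont=1 payload=0x72=114: acc |= 114<<7 -> acc=14597 shift=14
  byte[2]=0x70 cont=0 payload=0x70=112: acc |= 112<<14 -> acc=1849605 shift=21 [end]
Varint 1: bytes[0:3] = 85 F2 70 -> value 1849605 (3 byte(s))
  byte[3]=0x74 cont=0 payload=0x74=116: acc |= 116<<0 -> acc=116 shift=7 [end]
Varint 2: bytes[3:4] = 74 -> value 116 (1 byte(s))
  byte[4]=0x98 cont=1 payload=0x18=24: acc |= 24<<0 -> acc=24 shift=7
  byte[5]=0x49 cont=0 payload=0x49=73: acc |= 73<<7 -> acc=9368 shift=14 [end]
Varint 3: bytes[4:6] = 98 49 -> value 9368 (2 byte(s))
  byte[6]=0x4A cont=0 payload=0x4A=74: acc |= 74<<0 -> acc=74 shift=7 [end]
Varint 4: bytes[6:7] = 4A -> value 74 (1 byte(s))
  byte[7]=0x74 cont=0 payload=0x74=116: acc |= 116<<0 -> acc=116 shift=7 [end]
Varint 5: bytes[7:8] = 74 -> value 116 (1 byte(s))
  byte[8]=0xEA cont=1 payload=0x6A=106: acc |= 106<<0 -> acc=106 shift=7
  byte[9]=0x0B cont=0 payload=0x0B=11: acc |= 11<<7 -> acc=1514 shift=14 [end]
Varint 6: bytes[8:10] = EA 0B -> value 1514 (2 byte(s))

Answer: 8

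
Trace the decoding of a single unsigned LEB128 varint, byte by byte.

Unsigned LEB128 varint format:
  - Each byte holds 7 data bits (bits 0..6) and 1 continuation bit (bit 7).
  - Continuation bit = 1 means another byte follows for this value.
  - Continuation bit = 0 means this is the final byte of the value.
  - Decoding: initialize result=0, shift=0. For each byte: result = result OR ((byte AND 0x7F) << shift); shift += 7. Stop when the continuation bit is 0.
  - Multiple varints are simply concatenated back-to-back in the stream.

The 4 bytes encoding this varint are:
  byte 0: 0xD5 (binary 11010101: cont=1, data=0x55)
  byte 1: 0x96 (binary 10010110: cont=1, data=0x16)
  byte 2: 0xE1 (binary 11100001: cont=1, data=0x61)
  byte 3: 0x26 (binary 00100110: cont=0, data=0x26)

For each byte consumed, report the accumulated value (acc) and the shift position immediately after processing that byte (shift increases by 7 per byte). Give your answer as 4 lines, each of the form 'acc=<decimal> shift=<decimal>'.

Answer: acc=85 shift=7
acc=2901 shift=14
acc=1592149 shift=21
acc=81283925 shift=28

Derivation:
byte 0=0xD5: payload=0x55=85, contrib = 85<<0 = 85; acc -> 85, shift -> 7
byte 1=0x96: payload=0x16=22, contrib = 22<<7 = 2816; acc -> 2901, shift -> 14
byte 2=0xE1: payload=0x61=97, contrib = 97<<14 = 1589248; acc -> 1592149, shift -> 21
byte 3=0x26: payload=0x26=38, contrib = 38<<21 = 79691776; acc -> 81283925, shift -> 28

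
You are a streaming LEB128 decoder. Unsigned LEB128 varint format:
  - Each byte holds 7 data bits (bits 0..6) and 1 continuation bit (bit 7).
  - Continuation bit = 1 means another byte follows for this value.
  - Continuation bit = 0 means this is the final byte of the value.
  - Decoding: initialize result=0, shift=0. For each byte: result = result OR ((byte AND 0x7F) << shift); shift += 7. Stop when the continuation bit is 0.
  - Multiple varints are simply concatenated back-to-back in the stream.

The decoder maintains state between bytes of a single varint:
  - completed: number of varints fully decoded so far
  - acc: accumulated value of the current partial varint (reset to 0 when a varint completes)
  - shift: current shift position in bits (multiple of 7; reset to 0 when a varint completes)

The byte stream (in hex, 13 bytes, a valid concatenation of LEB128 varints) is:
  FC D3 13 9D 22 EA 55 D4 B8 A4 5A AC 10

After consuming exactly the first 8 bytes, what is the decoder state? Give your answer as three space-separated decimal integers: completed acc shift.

Answer: 3 84 7

Derivation:
byte[0]=0xFC cont=1 payload=0x7C: acc |= 124<<0 -> completed=0 acc=124 shift=7
byte[1]=0xD3 cont=1 payload=0x53: acc |= 83<<7 -> completed=0 acc=10748 shift=14
byte[2]=0x13 cont=0 payload=0x13: varint #1 complete (value=322044); reset -> completed=1 acc=0 shift=0
byte[3]=0x9D cont=1 payload=0x1D: acc |= 29<<0 -> completed=1 acc=29 shift=7
byte[4]=0x22 cont=0 payload=0x22: varint #2 complete (value=4381); reset -> completed=2 acc=0 shift=0
byte[5]=0xEA cont=1 payload=0x6A: acc |= 106<<0 -> completed=2 acc=106 shift=7
byte[6]=0x55 cont=0 payload=0x55: varint #3 complete (value=10986); reset -> completed=3 acc=0 shift=0
byte[7]=0xD4 cont=1 payload=0x54: acc |= 84<<0 -> completed=3 acc=84 shift=7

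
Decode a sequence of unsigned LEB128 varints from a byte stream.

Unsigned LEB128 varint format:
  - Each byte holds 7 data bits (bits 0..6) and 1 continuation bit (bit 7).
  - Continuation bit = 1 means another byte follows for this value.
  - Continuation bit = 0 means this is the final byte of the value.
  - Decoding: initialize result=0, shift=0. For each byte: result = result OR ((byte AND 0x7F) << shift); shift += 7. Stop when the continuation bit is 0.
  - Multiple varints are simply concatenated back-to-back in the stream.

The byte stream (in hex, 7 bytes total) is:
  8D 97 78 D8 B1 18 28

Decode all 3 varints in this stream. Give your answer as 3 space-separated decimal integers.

Answer: 1969037 399576 40

Derivation:
  byte[0]=0x8D cont=1 payload=0x0D=13: acc |= 13<<0 -> acc=13 shift=7
  byte[1]=0x97 cont=1 payload=0x17=23: acc |= 23<<7 -> acc=2957 shift=14
  byte[2]=0x78 cont=0 payload=0x78=120: acc |= 120<<14 -> acc=1969037 shift=21 [end]
Varint 1: bytes[0:3] = 8D 97 78 -> value 1969037 (3 byte(s))
  byte[3]=0xD8 cont=1 payload=0x58=88: acc |= 88<<0 -> acc=88 shift=7
  byte[4]=0xB1 cont=1 payload=0x31=49: acc |= 49<<7 -> acc=6360 shift=14
  byte[5]=0x18 cont=0 payload=0x18=24: acc |= 24<<14 -> acc=399576 shift=21 [end]
Varint 2: bytes[3:6] = D8 B1 18 -> value 399576 (3 byte(s))
  byte[6]=0x28 cont=0 payload=0x28=40: acc |= 40<<0 -> acc=40 shift=7 [end]
Varint 3: bytes[6:7] = 28 -> value 40 (1 byte(s))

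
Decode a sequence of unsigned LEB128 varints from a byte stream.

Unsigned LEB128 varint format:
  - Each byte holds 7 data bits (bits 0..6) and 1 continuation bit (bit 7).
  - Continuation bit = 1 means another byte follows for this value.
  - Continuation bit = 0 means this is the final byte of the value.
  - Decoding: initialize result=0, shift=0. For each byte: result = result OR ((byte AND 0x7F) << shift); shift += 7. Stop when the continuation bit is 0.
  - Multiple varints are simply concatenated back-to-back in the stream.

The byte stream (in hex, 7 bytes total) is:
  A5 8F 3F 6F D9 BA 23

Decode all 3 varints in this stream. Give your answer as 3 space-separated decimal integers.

  byte[0]=0xA5 cont=1 payload=0x25=37: acc |= 37<<0 -> acc=37 shift=7
  byte[1]=0x8F cont=1 payload=0x0F=15: acc |= 15<<7 -> acc=1957 shift=14
  byte[2]=0x3F cont=0 payload=0x3F=63: acc |= 63<<14 -> acc=1034149 shift=21 [end]
Varint 1: bytes[0:3] = A5 8F 3F -> value 1034149 (3 byte(s))
  byte[3]=0x6F cont=0 payload=0x6F=111: acc |= 111<<0 -> acc=111 shift=7 [end]
Varint 2: bytes[3:4] = 6F -> value 111 (1 byte(s))
  byte[4]=0xD9 cont=1 payload=0x59=89: acc |= 89<<0 -> acc=89 shift=7
  byte[5]=0xBA cont=1 payload=0x3A=58: acc |= 58<<7 -> acc=7513 shift=14
  byte[6]=0x23 cont=0 payload=0x23=35: acc |= 35<<14 -> acc=580953 shift=21 [end]
Varint 3: bytes[4:7] = D9 BA 23 -> value 580953 (3 byte(s))

Answer: 1034149 111 580953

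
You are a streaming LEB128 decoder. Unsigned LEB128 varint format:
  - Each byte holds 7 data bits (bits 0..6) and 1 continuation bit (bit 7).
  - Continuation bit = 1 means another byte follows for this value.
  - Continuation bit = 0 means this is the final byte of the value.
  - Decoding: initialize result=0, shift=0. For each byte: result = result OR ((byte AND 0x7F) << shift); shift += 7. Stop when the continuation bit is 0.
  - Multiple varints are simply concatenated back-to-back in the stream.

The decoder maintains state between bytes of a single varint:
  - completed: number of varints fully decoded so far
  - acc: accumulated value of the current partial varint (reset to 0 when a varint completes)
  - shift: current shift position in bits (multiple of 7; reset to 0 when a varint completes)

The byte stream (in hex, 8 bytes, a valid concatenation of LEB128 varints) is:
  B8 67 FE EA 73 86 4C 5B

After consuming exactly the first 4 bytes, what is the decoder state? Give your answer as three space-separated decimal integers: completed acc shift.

byte[0]=0xB8 cont=1 payload=0x38: acc |= 56<<0 -> completed=0 acc=56 shift=7
byte[1]=0x67 cont=0 payload=0x67: varint #1 complete (value=13240); reset -> completed=1 acc=0 shift=0
byte[2]=0xFE cont=1 payload=0x7E: acc |= 126<<0 -> completed=1 acc=126 shift=7
byte[3]=0xEA cont=1 payload=0x6A: acc |= 106<<7 -> completed=1 acc=13694 shift=14

Answer: 1 13694 14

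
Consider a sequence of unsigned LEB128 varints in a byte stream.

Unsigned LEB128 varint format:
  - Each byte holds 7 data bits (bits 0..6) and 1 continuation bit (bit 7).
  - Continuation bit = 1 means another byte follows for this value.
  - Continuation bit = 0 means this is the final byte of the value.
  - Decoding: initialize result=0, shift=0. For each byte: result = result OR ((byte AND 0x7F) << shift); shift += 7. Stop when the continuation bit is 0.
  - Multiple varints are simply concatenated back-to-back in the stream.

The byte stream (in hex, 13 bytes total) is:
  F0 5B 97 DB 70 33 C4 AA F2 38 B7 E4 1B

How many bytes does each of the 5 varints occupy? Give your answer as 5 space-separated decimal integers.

  byte[0]=0xF0 cont=1 payload=0x70=112: acc |= 112<<0 -> acc=112 shift=7
  byte[1]=0x5B cont=0 payload=0x5B=91: acc |= 91<<7 -> acc=11760 shift=14 [end]
Varint 1: bytes[0:2] = F0 5B -> value 11760 (2 byte(s))
  byte[2]=0x97 cont=1 payload=0x17=23: acc |= 23<<0 -> acc=23 shift=7
  byte[3]=0xDB cont=1 payload=0x5B=91: acc |= 91<<7 -> acc=11671 shift=14
  byte[4]=0x70 cont=0 payload=0x70=112: acc |= 112<<14 -> acc=1846679 shift=21 [end]
Varint 2: bytes[2:5] = 97 DB 70 -> value 1846679 (3 byte(s))
  byte[5]=0x33 cont=0 payload=0x33=51: acc |= 51<<0 -> acc=51 shift=7 [end]
Varint 3: bytes[5:6] = 33 -> value 51 (1 byte(s))
  byte[6]=0xC4 cont=1 payload=0x44=68: acc |= 68<<0 -> acc=68 shift=7
  byte[7]=0xAA cont=1 payload=0x2A=42: acc |= 42<<7 -> acc=5444 shift=14
  byte[8]=0xF2 cont=1 payload=0x72=114: acc |= 114<<14 -> acc=1873220 shift=21
  byte[9]=0x38 cont=0 payload=0x38=56: acc |= 56<<21 -> acc=119313732 shift=28 [end]
Varint 4: bytes[6:10] = C4 AA F2 38 -> value 119313732 (4 byte(s))
  byte[10]=0xB7 cont=1 payload=0x37=55: acc |= 55<<0 -> acc=55 shift=7
  byte[11]=0xE4 cont=1 payload=0x64=100: acc |= 100<<7 -> acc=12855 shift=14
  byte[12]=0x1B cont=0 payload=0x1B=27: acc |= 27<<14 -> acc=455223 shift=21 [end]
Varint 5: bytes[10:13] = B7 E4 1B -> value 455223 (3 byte(s))

Answer: 2 3 1 4 3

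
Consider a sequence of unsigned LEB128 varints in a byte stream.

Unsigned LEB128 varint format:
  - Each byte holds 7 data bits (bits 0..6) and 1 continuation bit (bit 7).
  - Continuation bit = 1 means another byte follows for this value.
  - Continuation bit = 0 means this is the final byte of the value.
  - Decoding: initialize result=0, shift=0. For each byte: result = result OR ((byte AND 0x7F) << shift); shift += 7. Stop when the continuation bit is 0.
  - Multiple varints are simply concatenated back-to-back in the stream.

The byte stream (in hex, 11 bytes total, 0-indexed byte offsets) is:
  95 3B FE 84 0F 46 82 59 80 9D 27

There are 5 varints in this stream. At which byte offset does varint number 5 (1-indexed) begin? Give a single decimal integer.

Answer: 8

Derivation:
  byte[0]=0x95 cont=1 payload=0x15=21: acc |= 21<<0 -> acc=21 shift=7
  byte[1]=0x3B cont=0 payload=0x3B=59: acc |= 59<<7 -> acc=7573 shift=14 [end]
Varint 1: bytes[0:2] = 95 3B -> value 7573 (2 byte(s))
  byte[2]=0xFE cont=1 payload=0x7E=126: acc |= 126<<0 -> acc=126 shift=7
  byte[3]=0x84 cont=1 payload=0x04=4: acc |= 4<<7 -> acc=638 shift=14
  byte[4]=0x0F cont=0 payload=0x0F=15: acc |= 15<<14 -> acc=246398 shift=21 [end]
Varint 2: bytes[2:5] = FE 84 0F -> value 246398 (3 byte(s))
  byte[5]=0x46 cont=0 payload=0x46=70: acc |= 70<<0 -> acc=70 shift=7 [end]
Varint 3: bytes[5:6] = 46 -> value 70 (1 byte(s))
  byte[6]=0x82 cont=1 payload=0x02=2: acc |= 2<<0 -> acc=2 shift=7
  byte[7]=0x59 cont=0 payload=0x59=89: acc |= 89<<7 -> acc=11394 shift=14 [end]
Varint 4: bytes[6:8] = 82 59 -> value 11394 (2 byte(s))
  byte[8]=0x80 cont=1 payload=0x00=0: acc |= 0<<0 -> acc=0 shift=7
  byte[9]=0x9D cont=1 payload=0x1D=29: acc |= 29<<7 -> acc=3712 shift=14
  byte[10]=0x27 cont=0 payload=0x27=39: acc |= 39<<14 -> acc=642688 shift=21 [end]
Varint 5: bytes[8:11] = 80 9D 27 -> value 642688 (3 byte(s))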